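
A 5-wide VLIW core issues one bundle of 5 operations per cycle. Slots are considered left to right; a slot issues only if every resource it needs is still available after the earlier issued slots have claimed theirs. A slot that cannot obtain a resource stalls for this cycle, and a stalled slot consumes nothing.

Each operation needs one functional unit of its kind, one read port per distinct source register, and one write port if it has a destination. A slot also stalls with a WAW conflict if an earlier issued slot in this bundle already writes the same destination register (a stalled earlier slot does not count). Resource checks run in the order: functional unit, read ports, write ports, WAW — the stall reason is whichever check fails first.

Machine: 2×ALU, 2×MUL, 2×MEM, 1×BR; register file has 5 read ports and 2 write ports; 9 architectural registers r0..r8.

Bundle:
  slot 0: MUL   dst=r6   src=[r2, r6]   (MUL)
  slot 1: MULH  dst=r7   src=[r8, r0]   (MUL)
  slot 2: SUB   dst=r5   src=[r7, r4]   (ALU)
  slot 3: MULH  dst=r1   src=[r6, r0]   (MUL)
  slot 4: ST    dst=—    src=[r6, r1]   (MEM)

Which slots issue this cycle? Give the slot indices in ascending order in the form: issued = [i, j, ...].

[0] MUL needs rd=2 wr=1: ok; after: ALU=2 MUL=1 MEM=2 BR=1, R=3, W=1
[1] MUL needs rd=2 wr=1: ok; after: ALU=2 MUL=0 MEM=2 BR=1, R=1, W=0
[2] ALU needs rd=2 wr=1: RD_PORT; after: ALU=2 MUL=0 MEM=2 BR=1, R=1, W=0
[3] MUL needs rd=2 wr=1: FU; after: ALU=2 MUL=0 MEM=2 BR=1, R=1, W=0
[4] MEM needs rd=2 wr=0: RD_PORT; after: ALU=2 MUL=0 MEM=2 BR=1, R=1, W=0

issued = [0, 1]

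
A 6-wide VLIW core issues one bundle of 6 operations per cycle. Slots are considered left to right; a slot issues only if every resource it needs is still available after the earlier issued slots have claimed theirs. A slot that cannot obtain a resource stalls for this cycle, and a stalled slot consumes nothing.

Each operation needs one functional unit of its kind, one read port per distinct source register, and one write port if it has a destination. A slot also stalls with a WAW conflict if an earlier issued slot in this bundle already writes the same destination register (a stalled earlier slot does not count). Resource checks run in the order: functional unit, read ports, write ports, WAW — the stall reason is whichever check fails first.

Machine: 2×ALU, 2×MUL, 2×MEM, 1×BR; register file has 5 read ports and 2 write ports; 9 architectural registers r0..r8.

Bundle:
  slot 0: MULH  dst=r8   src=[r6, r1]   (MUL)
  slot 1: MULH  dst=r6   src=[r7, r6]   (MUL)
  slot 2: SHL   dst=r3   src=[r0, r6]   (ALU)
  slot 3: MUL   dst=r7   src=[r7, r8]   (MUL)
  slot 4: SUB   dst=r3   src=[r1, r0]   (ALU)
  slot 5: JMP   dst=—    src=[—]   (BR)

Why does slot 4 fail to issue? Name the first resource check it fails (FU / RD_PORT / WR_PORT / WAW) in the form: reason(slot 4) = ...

(0) want 1×MUL +2rd +1wr — yes → AL2|MU1|ME2|BR1|rd3|wr1
(1) want 1×MUL +2rd +1wr — yes → AL2|MU0|ME2|BR1|rd1|wr0
(2) want 1×ALU +2rd +1wr — RD_PORT → AL2|MU0|ME2|BR1|rd1|wr0
(3) want 1×MUL +2rd +1wr — FU → AL2|MU0|ME2|BR1|rd1|wr0
(4) want 1×ALU +2rd +1wr — RD_PORT → AL2|MU0|ME2|BR1|rd1|wr0
(5) want 1×BR +0rd +0wr — yes → AL2|MU0|ME2|BR0|rd1|wr0

reason(slot 4) = RD_PORT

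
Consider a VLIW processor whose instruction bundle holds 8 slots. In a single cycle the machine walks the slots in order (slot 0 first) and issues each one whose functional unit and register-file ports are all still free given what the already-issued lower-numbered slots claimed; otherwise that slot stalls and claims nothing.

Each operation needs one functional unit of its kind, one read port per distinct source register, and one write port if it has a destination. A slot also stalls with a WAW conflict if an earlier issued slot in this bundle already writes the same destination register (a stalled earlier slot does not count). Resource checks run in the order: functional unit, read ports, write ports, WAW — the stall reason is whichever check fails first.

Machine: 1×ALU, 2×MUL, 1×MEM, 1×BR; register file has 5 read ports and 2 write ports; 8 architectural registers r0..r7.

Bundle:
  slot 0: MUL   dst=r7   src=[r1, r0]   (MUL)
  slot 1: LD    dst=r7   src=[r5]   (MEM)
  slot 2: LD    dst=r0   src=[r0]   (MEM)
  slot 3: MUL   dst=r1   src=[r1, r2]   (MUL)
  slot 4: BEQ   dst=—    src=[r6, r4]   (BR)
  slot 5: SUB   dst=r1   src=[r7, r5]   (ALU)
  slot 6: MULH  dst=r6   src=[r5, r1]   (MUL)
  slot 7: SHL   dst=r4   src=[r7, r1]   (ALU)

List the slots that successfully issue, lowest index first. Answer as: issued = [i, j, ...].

issued = [0, 2, 4]

#0 MUL src=r1,r0 dispatched  <A:1 Mu:1 Ld:1 B:1 rd:3 wr:1>
#1 MEM src=r5 held:WAW  <A:1 Mu:1 Ld:1 B:1 rd:3 wr:1>
#2 MEM src=r0 dispatched  <A:1 Mu:1 Ld:0 B:1 rd:2 wr:0>
#3 MUL src=r1,r2 held:WR_PORT  <A:1 Mu:1 Ld:0 B:1 rd:2 wr:0>
#4 BR src=r6,r4 dispatched  <A:1 Mu:1 Ld:0 B:0 rd:0 wr:0>
#5 ALU src=r7,r5 held:RD_PORT  <A:1 Mu:1 Ld:0 B:0 rd:0 wr:0>
#6 MUL src=r5,r1 held:RD_PORT  <A:1 Mu:1 Ld:0 B:0 rd:0 wr:0>
#7 ALU src=r7,r1 held:RD_PORT  <A:1 Mu:1 Ld:0 B:0 rd:0 wr:0>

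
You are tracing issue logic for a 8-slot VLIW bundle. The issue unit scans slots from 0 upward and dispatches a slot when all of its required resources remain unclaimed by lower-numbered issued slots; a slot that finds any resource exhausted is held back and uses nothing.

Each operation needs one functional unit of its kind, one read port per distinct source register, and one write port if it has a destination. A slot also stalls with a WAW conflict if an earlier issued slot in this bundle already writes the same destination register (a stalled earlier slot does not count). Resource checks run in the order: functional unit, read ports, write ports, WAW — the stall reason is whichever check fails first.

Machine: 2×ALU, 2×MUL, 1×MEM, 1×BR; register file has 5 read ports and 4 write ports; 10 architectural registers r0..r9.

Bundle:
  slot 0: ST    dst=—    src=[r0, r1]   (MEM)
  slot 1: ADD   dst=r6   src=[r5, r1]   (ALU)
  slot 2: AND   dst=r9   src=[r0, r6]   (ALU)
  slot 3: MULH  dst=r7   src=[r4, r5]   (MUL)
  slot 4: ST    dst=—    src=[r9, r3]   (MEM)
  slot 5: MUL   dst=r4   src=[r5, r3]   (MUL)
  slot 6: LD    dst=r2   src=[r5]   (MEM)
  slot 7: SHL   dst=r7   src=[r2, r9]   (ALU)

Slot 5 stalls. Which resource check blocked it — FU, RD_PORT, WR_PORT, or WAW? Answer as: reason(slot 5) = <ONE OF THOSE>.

reason(slot 5) = RD_PORT

[0] MEM needs rd=2 wr=0: ok; after: ALU=2 MUL=2 MEM=0 BR=1, R=3, W=4
[1] ALU needs rd=2 wr=1: ok; after: ALU=1 MUL=2 MEM=0 BR=1, R=1, W=3
[2] ALU needs rd=2 wr=1: RD_PORT; after: ALU=1 MUL=2 MEM=0 BR=1, R=1, W=3
[3] MUL needs rd=2 wr=1: RD_PORT; after: ALU=1 MUL=2 MEM=0 BR=1, R=1, W=3
[4] MEM needs rd=2 wr=0: FU; after: ALU=1 MUL=2 MEM=0 BR=1, R=1, W=3
[5] MUL needs rd=2 wr=1: RD_PORT; after: ALU=1 MUL=2 MEM=0 BR=1, R=1, W=3
[6] MEM needs rd=1 wr=1: FU; after: ALU=1 MUL=2 MEM=0 BR=1, R=1, W=3
[7] ALU needs rd=2 wr=1: RD_PORT; after: ALU=1 MUL=2 MEM=0 BR=1, R=1, W=3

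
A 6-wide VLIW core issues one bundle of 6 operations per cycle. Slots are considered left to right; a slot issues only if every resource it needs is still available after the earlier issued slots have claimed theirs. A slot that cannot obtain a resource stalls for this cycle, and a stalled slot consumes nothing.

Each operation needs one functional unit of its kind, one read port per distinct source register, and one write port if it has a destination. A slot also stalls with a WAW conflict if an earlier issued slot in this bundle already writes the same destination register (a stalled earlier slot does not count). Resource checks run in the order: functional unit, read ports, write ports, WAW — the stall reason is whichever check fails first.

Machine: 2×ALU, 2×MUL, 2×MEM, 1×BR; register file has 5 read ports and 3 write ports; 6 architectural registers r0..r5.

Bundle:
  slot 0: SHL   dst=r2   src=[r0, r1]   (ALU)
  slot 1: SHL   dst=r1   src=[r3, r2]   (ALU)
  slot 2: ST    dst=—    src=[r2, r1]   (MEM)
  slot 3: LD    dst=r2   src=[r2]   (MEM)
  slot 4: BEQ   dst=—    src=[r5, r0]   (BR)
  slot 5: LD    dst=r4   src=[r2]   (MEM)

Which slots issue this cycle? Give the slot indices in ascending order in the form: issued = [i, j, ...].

  0. ALU→r2 ⇒ go  {1A/2Mu/2Ld/1B | 3r 2w}
  1. ALU→r1 ⇒ go  {0A/2Mu/2Ld/1B | 1r 1w}
  2. MEM ⇒ no(RD_PORT)  {0A/2Mu/2Ld/1B | 1r 1w}
  3. MEM→r2 ⇒ no(WAW)  {0A/2Mu/2Ld/1B | 1r 1w}
  4. BR ⇒ no(RD_PORT)  {0A/2Mu/2Ld/1B | 1r 1w}
  5. MEM→r4 ⇒ go  {0A/2Mu/1Ld/1B | 0r 0w}

issued = [0, 1, 5]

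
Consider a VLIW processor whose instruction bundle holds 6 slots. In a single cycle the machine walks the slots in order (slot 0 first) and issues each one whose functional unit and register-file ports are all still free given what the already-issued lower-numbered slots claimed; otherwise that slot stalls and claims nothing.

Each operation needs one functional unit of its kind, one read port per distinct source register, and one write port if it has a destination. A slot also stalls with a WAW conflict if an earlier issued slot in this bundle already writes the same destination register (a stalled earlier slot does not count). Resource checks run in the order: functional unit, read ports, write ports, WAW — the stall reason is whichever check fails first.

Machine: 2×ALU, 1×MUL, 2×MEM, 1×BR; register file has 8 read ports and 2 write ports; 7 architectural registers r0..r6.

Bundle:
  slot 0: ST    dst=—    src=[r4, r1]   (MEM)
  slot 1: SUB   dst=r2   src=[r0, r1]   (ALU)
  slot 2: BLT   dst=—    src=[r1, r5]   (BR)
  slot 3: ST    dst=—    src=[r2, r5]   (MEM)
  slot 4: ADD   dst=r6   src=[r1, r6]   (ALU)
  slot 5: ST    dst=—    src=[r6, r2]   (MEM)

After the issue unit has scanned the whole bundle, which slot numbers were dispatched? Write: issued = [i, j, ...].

issued = [0, 1, 2, 3]

  0. MEM ⇒ go  {2A/1Mu/1Ld/1B | 6r 2w}
  1. ALU→r2 ⇒ go  {1A/1Mu/1Ld/1B | 4r 1w}
  2. BR ⇒ go  {1A/1Mu/1Ld/0B | 2r 1w}
  3. MEM ⇒ go  {1A/1Mu/0Ld/0B | 0r 1w}
  4. ALU→r6 ⇒ no(RD_PORT)  {1A/1Mu/0Ld/0B | 0r 1w}
  5. MEM ⇒ no(FU)  {1A/1Mu/0Ld/0B | 0r 1w}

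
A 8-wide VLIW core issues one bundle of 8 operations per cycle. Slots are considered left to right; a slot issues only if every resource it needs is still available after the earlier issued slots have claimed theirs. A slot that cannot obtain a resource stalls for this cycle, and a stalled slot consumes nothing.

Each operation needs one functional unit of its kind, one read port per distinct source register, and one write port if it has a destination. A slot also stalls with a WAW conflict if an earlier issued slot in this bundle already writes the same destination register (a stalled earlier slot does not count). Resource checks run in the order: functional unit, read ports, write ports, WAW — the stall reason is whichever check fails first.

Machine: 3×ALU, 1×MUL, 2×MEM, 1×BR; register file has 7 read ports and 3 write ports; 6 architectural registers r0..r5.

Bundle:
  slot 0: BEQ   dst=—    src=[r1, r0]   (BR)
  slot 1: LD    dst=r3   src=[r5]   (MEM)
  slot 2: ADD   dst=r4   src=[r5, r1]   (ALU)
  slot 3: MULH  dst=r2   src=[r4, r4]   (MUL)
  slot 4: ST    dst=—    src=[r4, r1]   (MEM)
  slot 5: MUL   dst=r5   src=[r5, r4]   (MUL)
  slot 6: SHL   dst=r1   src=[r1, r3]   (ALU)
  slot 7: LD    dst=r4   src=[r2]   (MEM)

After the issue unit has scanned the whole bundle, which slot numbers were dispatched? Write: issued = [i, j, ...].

  0. BR ⇒ go  {3A/1Mu/2Ld/0B | 5r 3w}
  1. MEM→r3 ⇒ go  {3A/1Mu/1Ld/0B | 4r 2w}
  2. ALU→r4 ⇒ go  {2A/1Mu/1Ld/0B | 2r 1w}
  3. MUL→r2 ⇒ go  {2A/0Mu/1Ld/0B | 1r 0w}
  4. MEM ⇒ no(RD_PORT)  {2A/0Mu/1Ld/0B | 1r 0w}
  5. MUL→r5 ⇒ no(FU)  {2A/0Mu/1Ld/0B | 1r 0w}
  6. ALU→r1 ⇒ no(RD_PORT)  {2A/0Mu/1Ld/0B | 1r 0w}
  7. MEM→r4 ⇒ no(WR_PORT)  {2A/0Mu/1Ld/0B | 1r 0w}

issued = [0, 1, 2, 3]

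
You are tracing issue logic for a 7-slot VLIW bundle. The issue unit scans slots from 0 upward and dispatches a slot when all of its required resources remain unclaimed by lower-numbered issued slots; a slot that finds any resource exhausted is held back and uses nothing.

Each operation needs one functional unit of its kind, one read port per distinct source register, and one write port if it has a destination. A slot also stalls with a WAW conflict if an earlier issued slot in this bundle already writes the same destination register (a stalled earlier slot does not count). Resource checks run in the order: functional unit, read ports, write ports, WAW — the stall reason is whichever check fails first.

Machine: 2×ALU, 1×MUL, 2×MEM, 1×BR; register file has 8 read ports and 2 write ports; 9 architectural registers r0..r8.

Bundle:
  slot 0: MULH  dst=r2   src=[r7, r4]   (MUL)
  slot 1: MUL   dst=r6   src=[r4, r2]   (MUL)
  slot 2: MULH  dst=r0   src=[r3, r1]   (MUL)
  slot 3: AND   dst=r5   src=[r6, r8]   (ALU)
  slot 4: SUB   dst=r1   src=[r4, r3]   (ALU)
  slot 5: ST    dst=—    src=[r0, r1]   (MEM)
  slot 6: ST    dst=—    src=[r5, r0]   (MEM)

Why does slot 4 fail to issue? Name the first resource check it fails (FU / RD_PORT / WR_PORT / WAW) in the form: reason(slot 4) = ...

reason(slot 4) = WR_PORT

(0) want 1×MUL +2rd +1wr — yes → AL2|MU0|ME2|BR1|rd6|wr1
(1) want 1×MUL +2rd +1wr — FU → AL2|MU0|ME2|BR1|rd6|wr1
(2) want 1×MUL +2rd +1wr — FU → AL2|MU0|ME2|BR1|rd6|wr1
(3) want 1×ALU +2rd +1wr — yes → AL1|MU0|ME2|BR1|rd4|wr0
(4) want 1×ALU +2rd +1wr — WR_PORT → AL1|MU0|ME2|BR1|rd4|wr0
(5) want 1×MEM +2rd +0wr — yes → AL1|MU0|ME1|BR1|rd2|wr0
(6) want 1×MEM +2rd +0wr — yes → AL1|MU0|ME0|BR1|rd0|wr0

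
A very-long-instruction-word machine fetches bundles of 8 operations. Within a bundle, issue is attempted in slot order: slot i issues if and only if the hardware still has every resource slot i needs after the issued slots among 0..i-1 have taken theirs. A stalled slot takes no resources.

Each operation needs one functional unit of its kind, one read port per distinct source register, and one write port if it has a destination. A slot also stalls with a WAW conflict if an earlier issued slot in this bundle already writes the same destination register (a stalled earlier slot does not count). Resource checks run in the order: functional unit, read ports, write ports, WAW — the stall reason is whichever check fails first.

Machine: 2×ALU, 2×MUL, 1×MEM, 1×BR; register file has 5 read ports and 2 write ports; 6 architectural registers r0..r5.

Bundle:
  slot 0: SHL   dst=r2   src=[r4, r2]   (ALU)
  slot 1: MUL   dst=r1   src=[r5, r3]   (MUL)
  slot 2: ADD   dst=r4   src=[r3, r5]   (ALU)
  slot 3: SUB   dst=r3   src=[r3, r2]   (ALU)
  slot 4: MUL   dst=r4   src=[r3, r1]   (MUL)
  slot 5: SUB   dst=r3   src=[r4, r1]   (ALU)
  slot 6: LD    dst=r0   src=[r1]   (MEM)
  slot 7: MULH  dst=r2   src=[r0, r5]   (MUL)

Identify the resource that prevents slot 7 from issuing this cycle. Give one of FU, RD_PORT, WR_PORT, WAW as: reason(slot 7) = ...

(0) want 1×ALU +2rd +1wr — yes → AL1|MU2|ME1|BR1|rd3|wr1
(1) want 1×MUL +2rd +1wr — yes → AL1|MU1|ME1|BR1|rd1|wr0
(2) want 1×ALU +2rd +1wr — RD_PORT → AL1|MU1|ME1|BR1|rd1|wr0
(3) want 1×ALU +2rd +1wr — RD_PORT → AL1|MU1|ME1|BR1|rd1|wr0
(4) want 1×MUL +2rd +1wr — RD_PORT → AL1|MU1|ME1|BR1|rd1|wr0
(5) want 1×ALU +2rd +1wr — RD_PORT → AL1|MU1|ME1|BR1|rd1|wr0
(6) want 1×MEM +1rd +1wr — WR_PORT → AL1|MU1|ME1|BR1|rd1|wr0
(7) want 1×MUL +2rd +1wr — RD_PORT → AL1|MU1|ME1|BR1|rd1|wr0

reason(slot 7) = RD_PORT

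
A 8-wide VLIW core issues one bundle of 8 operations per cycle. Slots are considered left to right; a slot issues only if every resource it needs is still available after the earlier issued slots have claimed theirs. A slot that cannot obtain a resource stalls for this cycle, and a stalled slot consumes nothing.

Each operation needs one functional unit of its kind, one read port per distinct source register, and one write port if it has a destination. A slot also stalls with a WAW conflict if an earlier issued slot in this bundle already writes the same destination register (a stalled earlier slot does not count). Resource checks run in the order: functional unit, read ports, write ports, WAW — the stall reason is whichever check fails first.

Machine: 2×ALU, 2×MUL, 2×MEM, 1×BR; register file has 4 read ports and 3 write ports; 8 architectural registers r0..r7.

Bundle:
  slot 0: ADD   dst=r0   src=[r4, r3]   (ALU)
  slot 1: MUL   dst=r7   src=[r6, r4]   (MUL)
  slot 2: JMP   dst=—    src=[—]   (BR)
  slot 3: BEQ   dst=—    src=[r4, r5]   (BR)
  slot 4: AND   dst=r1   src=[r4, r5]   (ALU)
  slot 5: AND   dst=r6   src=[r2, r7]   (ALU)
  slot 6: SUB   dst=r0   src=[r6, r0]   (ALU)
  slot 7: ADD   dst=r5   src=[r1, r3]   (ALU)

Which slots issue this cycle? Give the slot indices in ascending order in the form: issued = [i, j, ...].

issued = [0, 1, 2]

  0. ALU→r0 ⇒ go  {1A/2Mu/2Ld/1B | 2r 2w}
  1. MUL→r7 ⇒ go  {1A/1Mu/2Ld/1B | 0r 1w}
  2. BR ⇒ go  {1A/1Mu/2Ld/0B | 0r 1w}
  3. BR ⇒ no(FU)  {1A/1Mu/2Ld/0B | 0r 1w}
  4. ALU→r1 ⇒ no(RD_PORT)  {1A/1Mu/2Ld/0B | 0r 1w}
  5. ALU→r6 ⇒ no(RD_PORT)  {1A/1Mu/2Ld/0B | 0r 1w}
  6. ALU→r0 ⇒ no(RD_PORT)  {1A/1Mu/2Ld/0B | 0r 1w}
  7. ALU→r5 ⇒ no(RD_PORT)  {1A/1Mu/2Ld/0B | 0r 1w}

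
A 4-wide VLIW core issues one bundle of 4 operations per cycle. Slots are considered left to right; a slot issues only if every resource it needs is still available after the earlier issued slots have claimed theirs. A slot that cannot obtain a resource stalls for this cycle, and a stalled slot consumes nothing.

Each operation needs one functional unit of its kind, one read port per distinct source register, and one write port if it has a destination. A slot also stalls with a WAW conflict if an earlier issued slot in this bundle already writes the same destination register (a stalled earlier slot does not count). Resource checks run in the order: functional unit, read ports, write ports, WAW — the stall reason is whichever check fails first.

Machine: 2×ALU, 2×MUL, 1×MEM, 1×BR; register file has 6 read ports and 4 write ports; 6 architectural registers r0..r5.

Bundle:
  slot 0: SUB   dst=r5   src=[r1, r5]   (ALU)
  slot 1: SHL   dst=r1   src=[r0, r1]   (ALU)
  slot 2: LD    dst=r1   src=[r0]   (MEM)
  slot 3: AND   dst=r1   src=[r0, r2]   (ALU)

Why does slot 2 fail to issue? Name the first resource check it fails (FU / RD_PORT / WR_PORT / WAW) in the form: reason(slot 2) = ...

#0 ALU src=r1,r5 dispatched  <A:1 Mu:2 Ld:1 B:1 rd:4 wr:3>
#1 ALU src=r0,r1 dispatched  <A:0 Mu:2 Ld:1 B:1 rd:2 wr:2>
#2 MEM src=r0 held:WAW  <A:0 Mu:2 Ld:1 B:1 rd:2 wr:2>
#3 ALU src=r0,r2 held:FU  <A:0 Mu:2 Ld:1 B:1 rd:2 wr:2>

reason(slot 2) = WAW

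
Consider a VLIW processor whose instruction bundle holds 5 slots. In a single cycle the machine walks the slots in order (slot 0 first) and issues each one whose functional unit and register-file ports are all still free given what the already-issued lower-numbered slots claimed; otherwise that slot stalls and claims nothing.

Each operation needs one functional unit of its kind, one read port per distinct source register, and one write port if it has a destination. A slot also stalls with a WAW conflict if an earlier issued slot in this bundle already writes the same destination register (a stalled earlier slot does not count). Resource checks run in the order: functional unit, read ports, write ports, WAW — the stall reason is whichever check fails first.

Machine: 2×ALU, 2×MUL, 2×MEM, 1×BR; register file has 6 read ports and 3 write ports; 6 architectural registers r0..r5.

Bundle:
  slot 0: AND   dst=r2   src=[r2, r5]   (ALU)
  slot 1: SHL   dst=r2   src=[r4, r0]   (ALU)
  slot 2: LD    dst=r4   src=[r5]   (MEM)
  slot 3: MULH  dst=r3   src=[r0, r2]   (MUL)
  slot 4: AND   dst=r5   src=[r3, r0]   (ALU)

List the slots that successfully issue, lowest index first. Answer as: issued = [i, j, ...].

#0 ALU src=r2,r5 dispatched  <A:1 Mu:2 Ld:2 B:1 rd:4 wr:2>
#1 ALU src=r4,r0 held:WAW  <A:1 Mu:2 Ld:2 B:1 rd:4 wr:2>
#2 MEM src=r5 dispatched  <A:1 Mu:2 Ld:1 B:1 rd:3 wr:1>
#3 MUL src=r0,r2 dispatched  <A:1 Mu:1 Ld:1 B:1 rd:1 wr:0>
#4 ALU src=r3,r0 held:RD_PORT  <A:1 Mu:1 Ld:1 B:1 rd:1 wr:0>

issued = [0, 2, 3]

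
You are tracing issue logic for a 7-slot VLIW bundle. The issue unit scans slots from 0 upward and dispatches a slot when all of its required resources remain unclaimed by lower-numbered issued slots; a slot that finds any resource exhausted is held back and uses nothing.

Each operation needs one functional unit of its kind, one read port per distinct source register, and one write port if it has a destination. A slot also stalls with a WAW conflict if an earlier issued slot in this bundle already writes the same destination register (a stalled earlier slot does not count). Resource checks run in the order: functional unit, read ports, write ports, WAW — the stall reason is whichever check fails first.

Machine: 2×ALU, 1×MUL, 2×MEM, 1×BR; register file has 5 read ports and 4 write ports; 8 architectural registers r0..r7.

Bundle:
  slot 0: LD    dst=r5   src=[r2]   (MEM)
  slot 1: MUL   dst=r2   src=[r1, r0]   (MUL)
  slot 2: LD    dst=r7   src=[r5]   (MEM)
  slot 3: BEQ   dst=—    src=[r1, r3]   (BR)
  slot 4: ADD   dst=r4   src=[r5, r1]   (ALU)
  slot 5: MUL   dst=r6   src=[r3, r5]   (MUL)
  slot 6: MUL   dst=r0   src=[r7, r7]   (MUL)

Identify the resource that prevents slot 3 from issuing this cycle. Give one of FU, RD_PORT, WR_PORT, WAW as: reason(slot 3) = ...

  0. MEM→r5 ⇒ go  {2A/1Mu/1Ld/1B | 4r 3w}
  1. MUL→r2 ⇒ go  {2A/0Mu/1Ld/1B | 2r 2w}
  2. MEM→r7 ⇒ go  {2A/0Mu/0Ld/1B | 1r 1w}
  3. BR ⇒ no(RD_PORT)  {2A/0Mu/0Ld/1B | 1r 1w}
  4. ALU→r4 ⇒ no(RD_PORT)  {2A/0Mu/0Ld/1B | 1r 1w}
  5. MUL→r6 ⇒ no(FU)  {2A/0Mu/0Ld/1B | 1r 1w}
  6. MUL→r0 ⇒ no(FU)  {2A/0Mu/0Ld/1B | 1r 1w}

reason(slot 3) = RD_PORT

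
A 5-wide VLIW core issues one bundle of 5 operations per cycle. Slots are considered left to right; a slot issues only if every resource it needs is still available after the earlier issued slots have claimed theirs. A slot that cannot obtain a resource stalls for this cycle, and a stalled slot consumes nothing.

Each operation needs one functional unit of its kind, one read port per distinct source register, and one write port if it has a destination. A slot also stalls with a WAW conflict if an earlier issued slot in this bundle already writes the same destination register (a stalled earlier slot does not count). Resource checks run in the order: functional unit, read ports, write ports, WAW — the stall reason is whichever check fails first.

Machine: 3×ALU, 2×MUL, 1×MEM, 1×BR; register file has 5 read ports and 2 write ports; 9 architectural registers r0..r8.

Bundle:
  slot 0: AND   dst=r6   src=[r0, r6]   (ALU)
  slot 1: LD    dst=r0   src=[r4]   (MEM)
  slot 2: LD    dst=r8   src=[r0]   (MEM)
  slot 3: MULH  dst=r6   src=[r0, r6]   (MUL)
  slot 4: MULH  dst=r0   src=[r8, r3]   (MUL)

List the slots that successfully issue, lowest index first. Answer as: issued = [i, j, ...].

issued = [0, 1]

  0. ALU→r6 ⇒ go  {2A/2Mu/1Ld/1B | 3r 1w}
  1. MEM→r0 ⇒ go  {2A/2Mu/0Ld/1B | 2r 0w}
  2. MEM→r8 ⇒ no(FU)  {2A/2Mu/0Ld/1B | 2r 0w}
  3. MUL→r6 ⇒ no(WR_PORT)  {2A/2Mu/0Ld/1B | 2r 0w}
  4. MUL→r0 ⇒ no(WR_PORT)  {2A/2Mu/0Ld/1B | 2r 0w}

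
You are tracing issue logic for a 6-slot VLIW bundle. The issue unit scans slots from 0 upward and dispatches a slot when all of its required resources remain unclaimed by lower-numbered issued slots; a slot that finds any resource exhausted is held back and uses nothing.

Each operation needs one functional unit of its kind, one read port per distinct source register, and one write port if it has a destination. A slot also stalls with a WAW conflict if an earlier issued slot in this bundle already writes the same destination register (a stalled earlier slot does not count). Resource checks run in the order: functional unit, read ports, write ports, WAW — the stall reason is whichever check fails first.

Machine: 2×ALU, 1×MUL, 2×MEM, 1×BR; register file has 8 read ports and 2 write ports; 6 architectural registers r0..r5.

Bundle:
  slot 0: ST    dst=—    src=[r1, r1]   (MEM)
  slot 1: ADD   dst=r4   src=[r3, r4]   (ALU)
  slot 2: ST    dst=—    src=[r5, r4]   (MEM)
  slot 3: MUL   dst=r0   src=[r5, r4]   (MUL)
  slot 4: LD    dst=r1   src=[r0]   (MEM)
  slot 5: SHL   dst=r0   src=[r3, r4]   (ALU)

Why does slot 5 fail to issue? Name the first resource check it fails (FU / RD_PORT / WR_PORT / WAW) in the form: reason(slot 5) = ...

reason(slot 5) = RD_PORT

  0. MEM ⇒ go  {2A/1Mu/1Ld/1B | 7r 2w}
  1. ALU→r4 ⇒ go  {1A/1Mu/1Ld/1B | 5r 1w}
  2. MEM ⇒ go  {1A/1Mu/0Ld/1B | 3r 1w}
  3. MUL→r0 ⇒ go  {1A/0Mu/0Ld/1B | 1r 0w}
  4. MEM→r1 ⇒ no(FU)  {1A/0Mu/0Ld/1B | 1r 0w}
  5. ALU→r0 ⇒ no(RD_PORT)  {1A/0Mu/0Ld/1B | 1r 0w}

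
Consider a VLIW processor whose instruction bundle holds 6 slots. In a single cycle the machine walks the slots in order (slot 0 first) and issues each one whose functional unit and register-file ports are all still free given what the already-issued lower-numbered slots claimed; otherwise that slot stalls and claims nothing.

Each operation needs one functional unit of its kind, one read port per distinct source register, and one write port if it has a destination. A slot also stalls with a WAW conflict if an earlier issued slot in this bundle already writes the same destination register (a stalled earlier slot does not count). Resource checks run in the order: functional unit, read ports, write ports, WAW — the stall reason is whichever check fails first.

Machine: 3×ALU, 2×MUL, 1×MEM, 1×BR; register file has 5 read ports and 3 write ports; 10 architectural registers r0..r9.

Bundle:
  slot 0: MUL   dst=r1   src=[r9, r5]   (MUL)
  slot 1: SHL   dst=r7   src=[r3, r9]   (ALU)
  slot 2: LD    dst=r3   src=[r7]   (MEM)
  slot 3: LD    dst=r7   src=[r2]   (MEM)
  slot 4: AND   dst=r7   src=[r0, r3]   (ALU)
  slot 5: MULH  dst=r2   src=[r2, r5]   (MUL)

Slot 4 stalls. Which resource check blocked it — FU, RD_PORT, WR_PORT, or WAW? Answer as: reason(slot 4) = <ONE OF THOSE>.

reason(slot 4) = RD_PORT

(0) want 1×MUL +2rd +1wr — yes → AL3|MU1|ME1|BR1|rd3|wr2
(1) want 1×ALU +2rd +1wr — yes → AL2|MU1|ME1|BR1|rd1|wr1
(2) want 1×MEM +1rd +1wr — yes → AL2|MU1|ME0|BR1|rd0|wr0
(3) want 1×MEM +1rd +1wr — FU → AL2|MU1|ME0|BR1|rd0|wr0
(4) want 1×ALU +2rd +1wr — RD_PORT → AL2|MU1|ME0|BR1|rd0|wr0
(5) want 1×MUL +2rd +1wr — RD_PORT → AL2|MU1|ME0|BR1|rd0|wr0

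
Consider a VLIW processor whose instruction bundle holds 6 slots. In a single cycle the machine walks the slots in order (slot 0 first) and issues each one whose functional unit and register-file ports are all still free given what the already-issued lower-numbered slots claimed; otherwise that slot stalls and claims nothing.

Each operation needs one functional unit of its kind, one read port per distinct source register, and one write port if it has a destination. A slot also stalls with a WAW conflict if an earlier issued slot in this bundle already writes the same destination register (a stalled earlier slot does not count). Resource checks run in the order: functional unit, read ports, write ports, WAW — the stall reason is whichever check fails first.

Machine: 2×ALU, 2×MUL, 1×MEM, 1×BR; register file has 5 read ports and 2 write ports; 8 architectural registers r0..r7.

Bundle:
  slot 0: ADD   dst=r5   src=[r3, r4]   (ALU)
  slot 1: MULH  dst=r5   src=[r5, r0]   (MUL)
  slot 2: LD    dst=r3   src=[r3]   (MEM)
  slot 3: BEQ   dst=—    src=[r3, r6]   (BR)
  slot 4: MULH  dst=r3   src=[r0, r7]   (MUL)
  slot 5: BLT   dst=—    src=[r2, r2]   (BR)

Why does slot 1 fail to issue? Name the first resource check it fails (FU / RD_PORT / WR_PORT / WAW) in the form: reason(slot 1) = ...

reason(slot 1) = WAW

  0. ALU→r5 ⇒ go  {1A/2Mu/1Ld/1B | 3r 1w}
  1. MUL→r5 ⇒ no(WAW)  {1A/2Mu/1Ld/1B | 3r 1w}
  2. MEM→r3 ⇒ go  {1A/2Mu/0Ld/1B | 2r 0w}
  3. BR ⇒ go  {1A/2Mu/0Ld/0B | 0r 0w}
  4. MUL→r3 ⇒ no(RD_PORT)  {1A/2Mu/0Ld/0B | 0r 0w}
  5. BR ⇒ no(FU)  {1A/2Mu/0Ld/0B | 0r 0w}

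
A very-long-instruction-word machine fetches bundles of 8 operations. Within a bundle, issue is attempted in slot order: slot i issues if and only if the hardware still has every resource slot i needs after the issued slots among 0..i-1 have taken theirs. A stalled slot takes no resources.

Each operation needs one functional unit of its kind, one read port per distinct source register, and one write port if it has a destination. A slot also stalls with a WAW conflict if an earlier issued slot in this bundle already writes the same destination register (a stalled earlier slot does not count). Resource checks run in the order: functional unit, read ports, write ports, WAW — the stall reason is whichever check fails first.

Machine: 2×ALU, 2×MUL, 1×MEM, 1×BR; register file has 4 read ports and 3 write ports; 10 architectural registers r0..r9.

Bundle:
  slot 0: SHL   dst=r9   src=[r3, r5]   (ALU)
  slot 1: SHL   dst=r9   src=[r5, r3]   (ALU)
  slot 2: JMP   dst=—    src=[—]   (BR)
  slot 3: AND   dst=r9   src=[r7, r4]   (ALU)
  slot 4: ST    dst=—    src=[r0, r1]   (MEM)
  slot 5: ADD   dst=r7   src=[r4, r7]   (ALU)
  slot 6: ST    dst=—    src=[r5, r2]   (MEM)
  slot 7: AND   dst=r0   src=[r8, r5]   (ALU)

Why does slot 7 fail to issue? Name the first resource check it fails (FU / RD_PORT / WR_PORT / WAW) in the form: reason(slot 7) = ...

  0. ALU→r9 ⇒ go  {1A/2Mu/1Ld/1B | 2r 2w}
  1. ALU→r9 ⇒ no(WAW)  {1A/2Mu/1Ld/1B | 2r 2w}
  2. BR ⇒ go  {1A/2Mu/1Ld/0B | 2r 2w}
  3. ALU→r9 ⇒ no(WAW)  {1A/2Mu/1Ld/0B | 2r 2w}
  4. MEM ⇒ go  {1A/2Mu/0Ld/0B | 0r 2w}
  5. ALU→r7 ⇒ no(RD_PORT)  {1A/2Mu/0Ld/0B | 0r 2w}
  6. MEM ⇒ no(FU)  {1A/2Mu/0Ld/0B | 0r 2w}
  7. ALU→r0 ⇒ no(RD_PORT)  {1A/2Mu/0Ld/0B | 0r 2w}

reason(slot 7) = RD_PORT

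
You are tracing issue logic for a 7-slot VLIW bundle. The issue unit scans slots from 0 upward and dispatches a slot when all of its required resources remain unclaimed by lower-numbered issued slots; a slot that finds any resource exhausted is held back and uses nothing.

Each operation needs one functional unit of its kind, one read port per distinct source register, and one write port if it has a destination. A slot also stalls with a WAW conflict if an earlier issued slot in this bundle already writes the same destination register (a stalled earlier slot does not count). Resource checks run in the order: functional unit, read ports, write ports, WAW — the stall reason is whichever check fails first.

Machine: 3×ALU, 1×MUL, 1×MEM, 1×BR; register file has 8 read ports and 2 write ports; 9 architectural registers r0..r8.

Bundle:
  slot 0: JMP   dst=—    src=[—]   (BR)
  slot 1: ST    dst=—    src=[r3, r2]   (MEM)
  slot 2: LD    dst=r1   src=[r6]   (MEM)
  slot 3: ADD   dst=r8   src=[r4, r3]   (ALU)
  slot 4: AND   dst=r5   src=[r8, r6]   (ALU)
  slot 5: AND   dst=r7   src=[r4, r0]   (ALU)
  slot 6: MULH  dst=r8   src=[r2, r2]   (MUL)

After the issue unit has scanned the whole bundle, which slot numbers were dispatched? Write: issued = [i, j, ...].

issued = [0, 1, 3, 4]

  0. BR ⇒ go  {3A/1Mu/1Ld/0B | 8r 2w}
  1. MEM ⇒ go  {3A/1Mu/0Ld/0B | 6r 2w}
  2. MEM→r1 ⇒ no(FU)  {3A/1Mu/0Ld/0B | 6r 2w}
  3. ALU→r8 ⇒ go  {2A/1Mu/0Ld/0B | 4r 1w}
  4. ALU→r5 ⇒ go  {1A/1Mu/0Ld/0B | 2r 0w}
  5. ALU→r7 ⇒ no(WR_PORT)  {1A/1Mu/0Ld/0B | 2r 0w}
  6. MUL→r8 ⇒ no(WR_PORT)  {1A/1Mu/0Ld/0B | 2r 0w}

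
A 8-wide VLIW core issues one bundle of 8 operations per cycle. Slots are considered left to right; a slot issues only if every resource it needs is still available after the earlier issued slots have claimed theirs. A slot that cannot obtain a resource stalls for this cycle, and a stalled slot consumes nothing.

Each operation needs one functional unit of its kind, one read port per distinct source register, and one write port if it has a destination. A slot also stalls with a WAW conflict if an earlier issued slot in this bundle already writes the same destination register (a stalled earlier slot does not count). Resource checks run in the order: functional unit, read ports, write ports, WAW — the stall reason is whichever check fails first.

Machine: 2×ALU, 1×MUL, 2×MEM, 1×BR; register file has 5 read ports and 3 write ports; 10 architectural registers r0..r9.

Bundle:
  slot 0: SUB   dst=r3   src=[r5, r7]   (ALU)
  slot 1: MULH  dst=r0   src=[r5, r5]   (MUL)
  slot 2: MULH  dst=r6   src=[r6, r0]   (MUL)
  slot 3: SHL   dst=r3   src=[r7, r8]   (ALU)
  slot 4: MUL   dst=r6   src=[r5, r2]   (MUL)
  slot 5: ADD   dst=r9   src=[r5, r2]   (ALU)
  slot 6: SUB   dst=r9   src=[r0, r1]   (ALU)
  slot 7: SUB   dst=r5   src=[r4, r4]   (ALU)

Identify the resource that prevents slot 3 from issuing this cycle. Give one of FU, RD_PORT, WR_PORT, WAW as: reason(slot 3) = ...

reason(slot 3) = WAW

slot 0 (ALU): ISSUE — free A1,Mu1,Ld2,B1 rp3 wp2
slot 1 (MUL): ISSUE — free A1,Mu0,Ld2,B1 rp2 wp1
slot 2 (MUL): stall FU — free A1,Mu0,Ld2,B1 rp2 wp1
slot 3 (ALU): stall WAW — free A1,Mu0,Ld2,B1 rp2 wp1
slot 4 (MUL): stall FU — free A1,Mu0,Ld2,B1 rp2 wp1
slot 5 (ALU): ISSUE — free A0,Mu0,Ld2,B1 rp0 wp0
slot 6 (ALU): stall FU — free A0,Mu0,Ld2,B1 rp0 wp0
slot 7 (ALU): stall FU — free A0,Mu0,Ld2,B1 rp0 wp0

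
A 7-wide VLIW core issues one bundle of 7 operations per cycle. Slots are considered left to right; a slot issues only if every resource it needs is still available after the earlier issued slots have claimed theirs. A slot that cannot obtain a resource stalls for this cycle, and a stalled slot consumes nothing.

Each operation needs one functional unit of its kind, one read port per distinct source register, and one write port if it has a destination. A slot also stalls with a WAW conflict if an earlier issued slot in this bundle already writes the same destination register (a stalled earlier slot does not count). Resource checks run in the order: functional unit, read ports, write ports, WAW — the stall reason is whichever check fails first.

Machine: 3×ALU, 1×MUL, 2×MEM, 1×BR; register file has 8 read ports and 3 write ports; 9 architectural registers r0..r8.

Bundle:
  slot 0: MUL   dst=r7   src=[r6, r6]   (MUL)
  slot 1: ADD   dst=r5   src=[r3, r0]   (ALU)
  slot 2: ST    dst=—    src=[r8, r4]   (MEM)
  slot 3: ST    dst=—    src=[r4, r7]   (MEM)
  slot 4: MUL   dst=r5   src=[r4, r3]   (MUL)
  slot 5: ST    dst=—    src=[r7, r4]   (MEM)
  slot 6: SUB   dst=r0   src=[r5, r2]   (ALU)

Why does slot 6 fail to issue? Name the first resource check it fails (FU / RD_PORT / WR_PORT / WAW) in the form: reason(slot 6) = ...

reason(slot 6) = RD_PORT

[0] MUL needs rd=1 wr=1: ok; after: ALU=3 MUL=0 MEM=2 BR=1, R=7, W=2
[1] ALU needs rd=2 wr=1: ok; after: ALU=2 MUL=0 MEM=2 BR=1, R=5, W=1
[2] MEM needs rd=2 wr=0: ok; after: ALU=2 MUL=0 MEM=1 BR=1, R=3, W=1
[3] MEM needs rd=2 wr=0: ok; after: ALU=2 MUL=0 MEM=0 BR=1, R=1, W=1
[4] MUL needs rd=2 wr=1: FU; after: ALU=2 MUL=0 MEM=0 BR=1, R=1, W=1
[5] MEM needs rd=2 wr=0: FU; after: ALU=2 MUL=0 MEM=0 BR=1, R=1, W=1
[6] ALU needs rd=2 wr=1: RD_PORT; after: ALU=2 MUL=0 MEM=0 BR=1, R=1, W=1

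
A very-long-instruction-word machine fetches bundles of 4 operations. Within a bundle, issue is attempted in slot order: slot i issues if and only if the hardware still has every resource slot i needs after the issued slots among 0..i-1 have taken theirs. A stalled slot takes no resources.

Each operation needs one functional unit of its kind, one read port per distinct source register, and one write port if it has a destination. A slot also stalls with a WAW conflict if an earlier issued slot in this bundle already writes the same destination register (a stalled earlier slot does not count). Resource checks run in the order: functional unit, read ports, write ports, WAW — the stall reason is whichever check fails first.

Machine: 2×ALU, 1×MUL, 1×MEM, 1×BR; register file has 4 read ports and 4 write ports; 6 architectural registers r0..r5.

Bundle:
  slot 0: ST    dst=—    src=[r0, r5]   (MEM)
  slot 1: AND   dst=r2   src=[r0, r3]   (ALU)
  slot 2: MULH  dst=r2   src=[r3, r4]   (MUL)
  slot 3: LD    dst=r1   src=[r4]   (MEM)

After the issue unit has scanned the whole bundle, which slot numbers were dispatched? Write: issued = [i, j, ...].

issued = [0, 1]

(0) want 1×MEM +2rd +0wr — yes → AL2|MU1|ME0|BR1|rd2|wr4
(1) want 1×ALU +2rd +1wr — yes → AL1|MU1|ME0|BR1|rd0|wr3
(2) want 1×MUL +2rd +1wr — RD_PORT → AL1|MU1|ME0|BR1|rd0|wr3
(3) want 1×MEM +1rd +1wr — FU → AL1|MU1|ME0|BR1|rd0|wr3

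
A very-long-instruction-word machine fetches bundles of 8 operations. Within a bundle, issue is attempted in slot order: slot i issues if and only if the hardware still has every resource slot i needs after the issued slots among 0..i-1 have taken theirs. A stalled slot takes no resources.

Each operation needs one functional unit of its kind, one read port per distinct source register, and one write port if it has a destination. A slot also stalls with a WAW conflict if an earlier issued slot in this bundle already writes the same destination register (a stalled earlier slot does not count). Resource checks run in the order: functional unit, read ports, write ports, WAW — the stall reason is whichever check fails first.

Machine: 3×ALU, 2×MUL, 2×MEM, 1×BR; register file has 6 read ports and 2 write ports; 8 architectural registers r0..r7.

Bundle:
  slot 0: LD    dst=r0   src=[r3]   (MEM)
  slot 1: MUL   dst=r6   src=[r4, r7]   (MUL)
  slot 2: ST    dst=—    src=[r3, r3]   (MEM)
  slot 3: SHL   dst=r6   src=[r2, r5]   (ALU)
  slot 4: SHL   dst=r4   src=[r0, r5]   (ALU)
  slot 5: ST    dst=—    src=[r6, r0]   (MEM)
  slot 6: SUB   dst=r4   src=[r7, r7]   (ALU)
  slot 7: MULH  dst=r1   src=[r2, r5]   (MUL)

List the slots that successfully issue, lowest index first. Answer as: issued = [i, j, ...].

issued = [0, 1, 2]

  0. MEM→r0 ⇒ go  {3A/2Mu/1Ld/1B | 5r 1w}
  1. MUL→r6 ⇒ go  {3A/1Mu/1Ld/1B | 3r 0w}
  2. MEM ⇒ go  {3A/1Mu/0Ld/1B | 2r 0w}
  3. ALU→r6 ⇒ no(WR_PORT)  {3A/1Mu/0Ld/1B | 2r 0w}
  4. ALU→r4 ⇒ no(WR_PORT)  {3A/1Mu/0Ld/1B | 2r 0w}
  5. MEM ⇒ no(FU)  {3A/1Mu/0Ld/1B | 2r 0w}
  6. ALU→r4 ⇒ no(WR_PORT)  {3A/1Mu/0Ld/1B | 2r 0w}
  7. MUL→r1 ⇒ no(WR_PORT)  {3A/1Mu/0Ld/1B | 2r 0w}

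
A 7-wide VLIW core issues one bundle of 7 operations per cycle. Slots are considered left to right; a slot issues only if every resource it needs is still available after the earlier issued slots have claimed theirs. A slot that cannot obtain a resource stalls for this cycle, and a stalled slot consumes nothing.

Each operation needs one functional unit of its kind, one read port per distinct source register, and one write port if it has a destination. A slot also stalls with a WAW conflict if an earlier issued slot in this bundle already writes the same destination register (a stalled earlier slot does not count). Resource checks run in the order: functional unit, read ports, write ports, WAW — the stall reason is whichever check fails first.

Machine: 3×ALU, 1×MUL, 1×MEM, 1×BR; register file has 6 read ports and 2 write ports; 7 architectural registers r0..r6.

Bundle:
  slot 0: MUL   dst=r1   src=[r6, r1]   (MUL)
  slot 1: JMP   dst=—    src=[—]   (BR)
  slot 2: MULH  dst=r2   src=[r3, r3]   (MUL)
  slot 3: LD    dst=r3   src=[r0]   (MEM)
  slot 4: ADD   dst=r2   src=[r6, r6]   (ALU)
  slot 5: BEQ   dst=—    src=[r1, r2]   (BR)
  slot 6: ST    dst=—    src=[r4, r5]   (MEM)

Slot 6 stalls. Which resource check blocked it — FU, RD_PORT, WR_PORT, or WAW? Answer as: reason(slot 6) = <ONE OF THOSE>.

reason(slot 6) = FU

(0) want 1×MUL +2rd +1wr — yes → AL3|MU0|ME1|BR1|rd4|wr1
(1) want 1×BR +0rd +0wr — yes → AL3|MU0|ME1|BR0|rd4|wr1
(2) want 1×MUL +1rd +1wr — FU → AL3|MU0|ME1|BR0|rd4|wr1
(3) want 1×MEM +1rd +1wr — yes → AL3|MU0|ME0|BR0|rd3|wr0
(4) want 1×ALU +1rd +1wr — WR_PORT → AL3|MU0|ME0|BR0|rd3|wr0
(5) want 1×BR +2rd +0wr — FU → AL3|MU0|ME0|BR0|rd3|wr0
(6) want 1×MEM +2rd +0wr — FU → AL3|MU0|ME0|BR0|rd3|wr0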